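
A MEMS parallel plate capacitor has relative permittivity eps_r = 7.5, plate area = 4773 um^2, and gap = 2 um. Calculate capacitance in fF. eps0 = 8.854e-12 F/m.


Step 1: Convert area to m^2: A = 4773e-12 m^2
Step 2: Convert gap to m: d = 2e-6 m
Step 3: C = eps0 * eps_r * A / d
C = 8.854e-12 * 7.5 * 4773e-12 / 2e-6
Step 4: Convert to fF (multiply by 1e15).
C = 158.48 fF


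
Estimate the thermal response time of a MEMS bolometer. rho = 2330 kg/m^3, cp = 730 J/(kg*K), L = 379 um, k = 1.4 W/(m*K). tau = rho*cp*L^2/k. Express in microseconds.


Step 1: Convert L to m: L = 379e-6 m
Step 2: L^2 = (379e-6)^2 = 1.43641e-07 m^2
Step 3: tau = 2330 * 730 * 1.43641e-07 / 1.4 = 1.7451355493e-01 s
Step 4: Convert to microseconds (multiply by 1e6).
tau = 174513.555 us


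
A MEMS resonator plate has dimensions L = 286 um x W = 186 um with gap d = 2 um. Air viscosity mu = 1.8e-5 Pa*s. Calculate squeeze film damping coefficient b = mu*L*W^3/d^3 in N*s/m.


Step 1: Convert to SI.
L = 286e-6 m, W = 186e-6 m, d = 2e-6 m
Step 2: W^3 = (186e-6)^3 = 6.43e-12 m^3
Step 3: d^3 = (2e-6)^3 = 8.00e-18 m^3
Step 4: b = 1.8e-5 * 286e-6 * 6.43e-12 / 8.00e-18
b = 4.14e-03 N*s/m


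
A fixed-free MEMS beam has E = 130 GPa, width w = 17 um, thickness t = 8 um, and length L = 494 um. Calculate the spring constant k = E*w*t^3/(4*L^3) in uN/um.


Step 1: Convert E to consistent units (1 GPa = 1000 uN/um^2).
E = 130 GPa = 130000 uN/um^2
Step 2: Compute t^3 = 8^3 = 512
Step 3: Compute L^3 = 494^3 = 120553784
Step 4: k = 130000 * 17 * 512 / (4 * 120553784)
k = 2.3465 uN/um


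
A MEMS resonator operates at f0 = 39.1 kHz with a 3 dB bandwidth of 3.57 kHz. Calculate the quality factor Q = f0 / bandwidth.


Step 1: Q = f0 / bandwidth
Step 2: Q = 39.1 / 3.57
Q = 11.0


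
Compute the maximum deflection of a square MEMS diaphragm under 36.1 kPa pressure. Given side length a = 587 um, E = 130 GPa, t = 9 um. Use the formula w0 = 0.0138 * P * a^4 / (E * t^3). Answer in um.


Step 1: Convert pressure to compatible units (E is in GPa, so P in GPa).
P = 36.1 kPa = 36.1e-6 GPa
Step 2: Compute numerator: 0.0138 * P * a^4.
a^4 = 587^4 = 118727795761
numerator = 0.0138 * 36.1e-6 * 118727795761 = 5.91478e+04
Step 3: Compute denominator: E * t^3 = 130 * 9^3 = 94770
Step 4: w0 = numerator / denominator = 5.91478e+04 / 94770 = 0.6241 um


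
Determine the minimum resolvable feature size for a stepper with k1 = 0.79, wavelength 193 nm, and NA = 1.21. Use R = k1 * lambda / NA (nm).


Step 1: Identify values: k1 = 0.79, lambda = 193 nm, NA = 1.21
Step 2: R = k1 * lambda / NA
R = 0.79 * 193 / 1.21
R = 126.0 nm


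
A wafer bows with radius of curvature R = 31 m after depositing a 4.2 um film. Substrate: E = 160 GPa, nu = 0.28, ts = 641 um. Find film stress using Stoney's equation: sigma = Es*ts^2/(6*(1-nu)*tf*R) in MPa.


Step 1: Compute numerator: Es * ts^2 = 160 * 641^2 = 65740960 (GPa*um^2)
Step 2: Compute denominator (R in um): 6*(1-nu)*tf*R = 6*0.72*4.2*31e6 = 562464000.0 (um^2)
Step 3: sigma (GPa) = 65740960 / 562464000.0 = 1.1688e-01 GPa
Step 4: Convert to MPa (x1000): sigma = 116.9 MPa


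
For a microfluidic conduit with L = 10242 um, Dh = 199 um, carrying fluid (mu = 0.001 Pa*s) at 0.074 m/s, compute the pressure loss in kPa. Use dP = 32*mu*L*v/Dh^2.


Step 1: Convert to SI: L = 10242e-6 m, Dh = 199e-6 m
Step 2: dP = 32 * 0.001 * 10242e-6 * 0.074 / (199e-6)^2
Step 3: dP = 612.44 Pa
Step 4: Convert to kPa: dP = 0.61 kPa


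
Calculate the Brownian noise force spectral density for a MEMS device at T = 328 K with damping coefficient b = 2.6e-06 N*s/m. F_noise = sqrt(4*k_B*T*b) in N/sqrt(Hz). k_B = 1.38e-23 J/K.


Step 1: Compute 4 * k_B * T * b
= 4 * 1.38e-23 * 328 * 2.6e-06
= 4.7075e-26 N^2/Hz
Step 2: F_noise = sqrt(4.7075e-26)
F_noise = 2.17e-13 N/sqrt(Hz)


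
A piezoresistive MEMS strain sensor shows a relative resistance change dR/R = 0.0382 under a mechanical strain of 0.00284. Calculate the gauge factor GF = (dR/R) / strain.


Step 1: Identify values.
dR/R = 0.0382, strain = 0.00284
Step 2: GF = (dR/R) / strain = 0.0382 / 0.00284
GF = 13.5


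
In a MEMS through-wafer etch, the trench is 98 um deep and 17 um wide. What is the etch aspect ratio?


Step 1: AR = depth / width
Step 2: AR = 98 / 17
AR = 5.8


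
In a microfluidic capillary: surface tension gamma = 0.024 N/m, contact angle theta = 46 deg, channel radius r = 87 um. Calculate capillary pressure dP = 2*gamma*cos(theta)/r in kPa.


Step 1: cos(46 deg) = 0.6947
Step 2: Convert r to m: r = 87e-6 m
Step 3: dP = 2 * 0.024 * 0.6947 / 87e-6 = 383.3 Pa
Step 4: Convert Pa to kPa (divide by 1000).
dP = 0.38 kPa


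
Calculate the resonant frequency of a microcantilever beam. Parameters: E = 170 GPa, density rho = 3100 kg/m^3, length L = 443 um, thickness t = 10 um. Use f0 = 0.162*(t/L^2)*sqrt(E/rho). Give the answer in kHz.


Step 1: Convert units to SI.
t_SI = 10e-6 m, L_SI = 443e-6 m
Step 2: Calculate sqrt(E/rho).
sqrt(170e9 / 3100) = 7405.32 m/s
Step 3: Compute f0.
f0 = 0.162 * 10e-6 / (443e-6)^2 * 7405.32 = 61129.6 Hz = 61.13 kHz


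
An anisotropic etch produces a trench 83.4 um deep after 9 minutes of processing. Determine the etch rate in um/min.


Step 1: Etch rate = depth / time
Step 2: rate = 83.4 / 9
rate = 9.267 um/min


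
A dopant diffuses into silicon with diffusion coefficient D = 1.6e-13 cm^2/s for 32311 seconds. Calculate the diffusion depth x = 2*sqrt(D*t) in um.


Step 1: Compute D*t = 1.6e-13 * 32311 = 5.16976e-09 cm^2
Step 2: sqrt(D*t) = 7.1901e-05 cm
Step 3: x = 2 * 7.1901e-05 cm = 1.43802e-04 cm
Step 4: Convert to um (1 cm = 1e4 um): x = 1.438 um


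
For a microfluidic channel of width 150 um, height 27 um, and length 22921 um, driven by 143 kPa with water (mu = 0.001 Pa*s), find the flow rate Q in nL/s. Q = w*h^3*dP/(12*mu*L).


Step 1: Convert all dimensions to SI (meters).
w = 150e-6 m, h = 27e-6 m, L = 22921e-6 m, dP = 143e3 Pa
Step 2: Q = w * h^3 * dP / (12 * mu * L)
Q = 150e-6 * (27e-6)^3 * 143e3 / (12 * 0.001 * 22921e-6) = 1.53498375e-09 m^3/s
Step 3: Convert Q from m^3/s to nL/s (1 m^3 = 1e12 nL, so multiply by 1e12).
Q = 1534.984 nL/s


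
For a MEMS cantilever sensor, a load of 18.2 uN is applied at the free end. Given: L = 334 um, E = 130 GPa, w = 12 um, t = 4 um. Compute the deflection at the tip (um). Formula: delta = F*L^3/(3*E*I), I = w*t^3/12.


Step 1: Calculate the second moment of area.
I = w * t^3 / 12 = 12 * 4^3 / 12 = 64.0 um^4
Step 2: Convert E to consistent units (1 GPa = 1000 uN/um^2).
E = 130 GPa = 130000 uN/um^2
Step 3: Calculate tip deflection.
delta = F * L^3 / (3 * E * I)
delta = 18.2 * 334^3 / (3 * 130000 * 64.0)
delta = 27.1685 um


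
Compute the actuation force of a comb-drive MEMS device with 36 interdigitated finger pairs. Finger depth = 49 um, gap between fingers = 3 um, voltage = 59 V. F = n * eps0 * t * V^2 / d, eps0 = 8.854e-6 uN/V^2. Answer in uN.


Step 1: Parameters: n=36, eps0=8.854e-6 uN/V^2, t=49 um, V=59 V, d=3 um
Step 2: V^2 = 3481
Step 3: F = 36 * 8.854e-6 * 49 * 3481 / 3
F = 18.123 uN


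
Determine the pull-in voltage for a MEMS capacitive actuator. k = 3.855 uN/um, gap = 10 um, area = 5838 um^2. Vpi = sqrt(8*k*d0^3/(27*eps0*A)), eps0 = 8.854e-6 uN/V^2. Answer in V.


Step 1: Compute numerator: 8 * k * d0^3 = 8 * 3.855 * 10^3 = 30840.0
Step 2: Compute denominator: 27 * eps0 * A = 27 * 8.854e-6 * 5838 = 1.395621
Step 3: Vpi = sqrt(30840.0 / 1.395621)
Vpi = 148.65 V


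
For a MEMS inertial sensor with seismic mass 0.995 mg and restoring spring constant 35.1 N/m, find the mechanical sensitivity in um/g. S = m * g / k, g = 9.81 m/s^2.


Step 1: Convert mass: m = 0.995 mg = 9.95e-07 kg
Step 2: S = m * g / k = 9.95e-07 * 9.81 / 35.1
Step 3: S = 2.78e-07 m/g
Step 4: Convert to um/g: S = 0.278 um/g


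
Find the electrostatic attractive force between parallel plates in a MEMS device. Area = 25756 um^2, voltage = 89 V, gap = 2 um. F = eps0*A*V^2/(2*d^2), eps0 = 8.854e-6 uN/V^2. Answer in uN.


Step 1: Identify parameters.
eps0 = 8.854e-6 uN/V^2, A = 25756 um^2, V = 89 V, d = 2 um
Step 2: Compute V^2 = 89^2 = 7921
Step 3: Compute d^2 = 2^2 = 4
Step 4: F = 0.5 * 8.854e-6 * 25756 * 7921 / 4
F = 225.792 uN


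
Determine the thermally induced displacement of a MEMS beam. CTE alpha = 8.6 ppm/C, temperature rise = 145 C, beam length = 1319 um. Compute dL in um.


Step 1: Convert CTE: alpha = 8.6 ppm/C = 8.6e-6 /C
Step 2: dL = 8.6e-6 * 145 * 1319
dL = 1.6448 um


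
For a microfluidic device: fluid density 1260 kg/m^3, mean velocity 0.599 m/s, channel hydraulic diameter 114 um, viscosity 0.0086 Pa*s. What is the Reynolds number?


Step 1: Convert Dh to meters: Dh = 114e-6 m
Step 2: Re = rho * v * Dh / mu
Re = 1260 * 0.599 * 114e-6 / 0.0086
Re = 10.005


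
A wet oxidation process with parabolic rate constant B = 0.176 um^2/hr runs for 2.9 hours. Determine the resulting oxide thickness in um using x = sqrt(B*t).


Step 1: Compute B*t = 0.176 * 2.9 = 0.5104
Step 2: x = sqrt(0.5104)
x = 0.714 um


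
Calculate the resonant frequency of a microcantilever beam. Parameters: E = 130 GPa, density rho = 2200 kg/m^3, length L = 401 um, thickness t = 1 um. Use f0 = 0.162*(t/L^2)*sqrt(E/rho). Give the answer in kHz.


Step 1: Convert units to SI.
t_SI = 1e-6 m, L_SI = 401e-6 m
Step 2: Calculate sqrt(E/rho).
sqrt(130e9 / 2200) = 7687.06 m/s
Step 3: Compute f0.
f0 = 0.162 * 1e-6 / (401e-6)^2 * 7687.06 = 7744.4 Hz = 7.74 kHz


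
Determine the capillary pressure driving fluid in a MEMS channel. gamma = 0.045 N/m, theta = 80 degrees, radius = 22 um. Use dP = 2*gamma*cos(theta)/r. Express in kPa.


Step 1: cos(80 deg) = 0.1736
Step 2: Convert r to m: r = 22e-6 m
Step 3: dP = 2 * 0.045 * 0.1736 / 22e-6 = 710.2 Pa
Step 4: Convert Pa to kPa (divide by 1000).
dP = 0.71 kPa


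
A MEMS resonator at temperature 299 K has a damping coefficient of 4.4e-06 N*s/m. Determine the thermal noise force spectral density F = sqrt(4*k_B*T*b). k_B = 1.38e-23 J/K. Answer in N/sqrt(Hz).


Step 1: Compute 4 * k_B * T * b
= 4 * 1.38e-23 * 299 * 4.4e-06
= 7.2621e-26 N^2/Hz
Step 2: F_noise = sqrt(7.2621e-26)
F_noise = 2.69e-13 N/sqrt(Hz)


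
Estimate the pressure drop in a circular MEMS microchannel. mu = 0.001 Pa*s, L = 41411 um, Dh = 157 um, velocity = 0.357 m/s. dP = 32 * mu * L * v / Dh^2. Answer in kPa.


Step 1: Convert to SI: L = 41411e-6 m, Dh = 157e-6 m
Step 2: dP = 32 * 0.001 * 41411e-6 * 0.357 / (157e-6)^2
Step 3: dP = 19192.64 Pa
Step 4: Convert to kPa: dP = 19.19 kPa


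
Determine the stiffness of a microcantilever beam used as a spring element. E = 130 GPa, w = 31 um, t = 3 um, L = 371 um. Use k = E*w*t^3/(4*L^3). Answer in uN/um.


Step 1: Convert E to consistent units (1 GPa = 1000 uN/um^2).
E = 130 GPa = 130000 uN/um^2
Step 2: Compute t^3 = 3^3 = 27
Step 3: Compute L^3 = 371^3 = 51064811
Step 4: k = 130000 * 31 * 27 / (4 * 51064811)
k = 0.5327 uN/um


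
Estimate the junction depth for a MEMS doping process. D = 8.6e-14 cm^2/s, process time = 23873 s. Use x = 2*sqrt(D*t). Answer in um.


Step 1: Compute D*t = 8.6e-14 * 23873 = 2.053078e-09 cm^2
Step 2: sqrt(D*t) = 4.5311e-05 cm
Step 3: x = 2 * 4.5311e-05 cm = 9.0622e-05 cm
Step 4: Convert to um (1 cm = 1e4 um): x = 0.906 um


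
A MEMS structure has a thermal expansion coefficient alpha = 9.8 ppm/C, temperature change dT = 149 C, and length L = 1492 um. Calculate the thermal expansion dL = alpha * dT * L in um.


Step 1: Convert CTE: alpha = 9.8 ppm/C = 9.8e-6 /C
Step 2: dL = 9.8e-6 * 149 * 1492
dL = 2.1786 um


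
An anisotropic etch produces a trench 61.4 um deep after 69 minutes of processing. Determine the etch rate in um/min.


Step 1: Etch rate = depth / time
Step 2: rate = 61.4 / 69
rate = 0.89 um/min


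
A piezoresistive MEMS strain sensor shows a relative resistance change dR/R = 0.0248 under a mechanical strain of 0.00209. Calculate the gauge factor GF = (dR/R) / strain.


Step 1: Identify values.
dR/R = 0.0248, strain = 0.00209
Step 2: GF = (dR/R) / strain = 0.0248 / 0.00209
GF = 11.9


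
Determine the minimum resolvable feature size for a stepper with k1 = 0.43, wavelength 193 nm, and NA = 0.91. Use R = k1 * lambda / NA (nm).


Step 1: Identify values: k1 = 0.43, lambda = 193 nm, NA = 0.91
Step 2: R = k1 * lambda / NA
R = 0.43 * 193 / 0.91
R = 91.2 nm


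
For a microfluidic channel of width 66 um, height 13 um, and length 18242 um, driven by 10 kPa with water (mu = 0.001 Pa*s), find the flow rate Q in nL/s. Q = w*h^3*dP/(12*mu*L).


Step 1: Convert all dimensions to SI (meters).
w = 66e-6 m, h = 13e-6 m, L = 18242e-6 m, dP = 10e3 Pa
Step 2: Q = w * h^3 * dP / (12 * mu * L)
Q = 66e-6 * (13e-6)^3 * 10e3 / (12 * 0.001 * 18242e-6) = 6.624e-12 m^3/s
Step 3: Convert Q from m^3/s to nL/s (1 m^3 = 1e12 nL, so multiply by 1e12).
Q = 6.624 nL/s


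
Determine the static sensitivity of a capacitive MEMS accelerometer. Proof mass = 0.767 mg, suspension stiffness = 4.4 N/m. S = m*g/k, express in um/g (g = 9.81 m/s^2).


Step 1: Convert mass: m = 0.767 mg = 7.67e-07 kg
Step 2: S = m * g / k = 7.67e-07 * 9.81 / 4.4
Step 3: S = 1.71e-06 m/g
Step 4: Convert to um/g: S = 1.71 um/g


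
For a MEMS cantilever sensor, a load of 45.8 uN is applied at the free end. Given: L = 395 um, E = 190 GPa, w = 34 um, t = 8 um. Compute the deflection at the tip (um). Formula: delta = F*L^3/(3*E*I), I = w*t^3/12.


Step 1: Calculate the second moment of area.
I = w * t^3 / 12 = 34 * 8^3 / 12 = 1450.6667 um^4
Step 2: Convert E to consistent units (1 GPa = 1000 uN/um^2).
E = 190 GPa = 190000 uN/um^2
Step 3: Calculate tip deflection.
delta = F * L^3 / (3 * E * I)
delta = 45.8 * 395^3 / (3 * 190000 * 1450.6667)
delta = 3.4136 um


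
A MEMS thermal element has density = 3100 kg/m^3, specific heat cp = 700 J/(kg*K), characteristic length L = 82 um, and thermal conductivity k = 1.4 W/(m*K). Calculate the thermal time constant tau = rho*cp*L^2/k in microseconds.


Step 1: Convert L to m: L = 82e-6 m
Step 2: L^2 = (82e-6)^2 = 6.724e-09 m^2
Step 3: tau = 3100 * 700 * 6.724e-09 / 1.4 = 1.04222e-02 s
Step 4: Convert to microseconds (multiply by 1e6).
tau = 10422.2 us


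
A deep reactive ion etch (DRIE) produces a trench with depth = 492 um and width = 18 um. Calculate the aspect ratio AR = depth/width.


Step 1: AR = depth / width
Step 2: AR = 492 / 18
AR = 27.3


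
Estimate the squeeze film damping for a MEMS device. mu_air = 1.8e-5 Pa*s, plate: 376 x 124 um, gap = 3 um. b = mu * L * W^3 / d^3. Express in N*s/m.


Step 1: Convert to SI.
L = 376e-6 m, W = 124e-6 m, d = 3e-6 m
Step 2: W^3 = (124e-6)^3 = 1.91e-12 m^3
Step 3: d^3 = (3e-6)^3 = 2.70e-17 m^3
Step 4: b = 1.8e-5 * 376e-6 * 1.91e-12 / 2.70e-17
b = 4.78e-04 N*s/m


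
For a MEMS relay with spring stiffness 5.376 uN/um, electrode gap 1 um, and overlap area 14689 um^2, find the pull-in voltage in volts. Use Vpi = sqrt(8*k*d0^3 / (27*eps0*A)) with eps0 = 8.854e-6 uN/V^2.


Step 1: Compute numerator: 8 * k * d0^3 = 8 * 5.376 * 1^3 = 43.008
Step 2: Compute denominator: 27 * eps0 * A = 27 * 8.854e-6 * 14689 = 3.511523
Step 3: Vpi = sqrt(43.008 / 3.511523)
Vpi = 3.5 V


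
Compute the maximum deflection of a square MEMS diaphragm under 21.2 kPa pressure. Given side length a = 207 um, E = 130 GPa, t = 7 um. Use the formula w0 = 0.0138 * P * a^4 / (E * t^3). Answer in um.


Step 1: Convert pressure to compatible units (E is in GPa, so P in GPa).
P = 21.2 kPa = 21.2e-6 GPa
Step 2: Compute numerator: 0.0138 * P * a^4.
a^4 = 207^4 = 1836036801
numerator = 0.0138 * 21.2e-6 * 1836036801 = 5.372e+02
Step 3: Compute denominator: E * t^3 = 130 * 7^3 = 44590
Step 4: w0 = numerator / denominator = 5.372e+02 / 44590 = 0.012 um


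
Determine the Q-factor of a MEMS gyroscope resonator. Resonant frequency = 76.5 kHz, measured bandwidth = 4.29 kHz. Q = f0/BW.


Step 1: Q = f0 / bandwidth
Step 2: Q = 76.5 / 4.29
Q = 17.8


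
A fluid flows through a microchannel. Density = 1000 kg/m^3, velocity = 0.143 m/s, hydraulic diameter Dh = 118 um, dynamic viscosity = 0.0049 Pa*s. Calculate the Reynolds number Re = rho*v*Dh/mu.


Step 1: Convert Dh to meters: Dh = 118e-6 m
Step 2: Re = rho * v * Dh / mu
Re = 1000 * 0.143 * 118e-6 / 0.0049
Re = 3.444


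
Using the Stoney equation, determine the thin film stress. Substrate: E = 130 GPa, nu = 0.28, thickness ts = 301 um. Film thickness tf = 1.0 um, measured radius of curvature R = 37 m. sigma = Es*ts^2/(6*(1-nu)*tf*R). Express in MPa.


Step 1: Compute numerator: Es * ts^2 = 130 * 301^2 = 11778130 (GPa*um^2)
Step 2: Compute denominator (R in um): 6*(1-nu)*tf*R = 6*0.72*1.0*37e6 = 159840000.0 (um^2)
Step 3: sigma (GPa) = 11778130 / 159840000.0 = 7.3687e-02 GPa
Step 4: Convert to MPa (x1000): sigma = 73.7 MPa


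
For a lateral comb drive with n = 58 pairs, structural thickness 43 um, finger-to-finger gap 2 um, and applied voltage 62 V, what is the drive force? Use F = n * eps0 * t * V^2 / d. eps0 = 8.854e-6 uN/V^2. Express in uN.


Step 1: Parameters: n=58, eps0=8.854e-6 uN/V^2, t=43 um, V=62 V, d=2 um
Step 2: V^2 = 3844
Step 3: F = 58 * 8.854e-6 * 43 * 3844 / 2
F = 42.441 uN


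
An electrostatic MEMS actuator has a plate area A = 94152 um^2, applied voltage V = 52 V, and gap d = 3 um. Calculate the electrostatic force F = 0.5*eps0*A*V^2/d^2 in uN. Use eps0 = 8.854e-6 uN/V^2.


Step 1: Identify parameters.
eps0 = 8.854e-6 uN/V^2, A = 94152 um^2, V = 52 V, d = 3 um
Step 2: Compute V^2 = 52^2 = 2704
Step 3: Compute d^2 = 3^2 = 9
Step 4: F = 0.5 * 8.854e-6 * 94152 * 2704 / 9
F = 125.229 uN


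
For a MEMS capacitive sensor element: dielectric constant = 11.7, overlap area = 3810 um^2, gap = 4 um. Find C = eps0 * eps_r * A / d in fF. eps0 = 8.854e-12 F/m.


Step 1: Convert area to m^2: A = 3810e-12 m^2
Step 2: Convert gap to m: d = 4e-6 m
Step 3: C = eps0 * eps_r * A / d
C = 8.854e-12 * 11.7 * 3810e-12 / 4e-6
Step 4: Convert to fF (multiply by 1e15).
C = 98.67 fF


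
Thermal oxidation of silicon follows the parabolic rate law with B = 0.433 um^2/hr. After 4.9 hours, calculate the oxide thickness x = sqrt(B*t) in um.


Step 1: Compute B*t = 0.433 * 4.9 = 2.1217
Step 2: x = sqrt(2.1217)
x = 1.457 um


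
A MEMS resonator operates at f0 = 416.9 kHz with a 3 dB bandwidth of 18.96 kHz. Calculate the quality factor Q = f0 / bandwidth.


Step 1: Q = f0 / bandwidth
Step 2: Q = 416.9 / 18.96
Q = 22.0


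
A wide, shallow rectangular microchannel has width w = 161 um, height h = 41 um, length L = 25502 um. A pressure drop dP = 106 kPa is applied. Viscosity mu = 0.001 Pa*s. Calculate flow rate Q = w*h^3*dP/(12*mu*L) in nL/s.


Step 1: Convert all dimensions to SI (meters).
w = 161e-6 m, h = 41e-6 m, L = 25502e-6 m, dP = 106e3 Pa
Step 2: Q = w * h^3 * dP / (12 * mu * L)
Q = 161e-6 * (41e-6)^3 * 106e3 / (12 * 0.001 * 25502e-6) = 3.84350831e-09 m^3/s
Step 3: Convert Q from m^3/s to nL/s (1 m^3 = 1e12 nL, so multiply by 1e12).
Q = 3843.508 nL/s


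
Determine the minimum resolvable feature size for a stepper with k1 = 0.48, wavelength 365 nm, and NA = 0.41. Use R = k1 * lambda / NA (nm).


Step 1: Identify values: k1 = 0.48, lambda = 365 nm, NA = 0.41
Step 2: R = k1 * lambda / NA
R = 0.48 * 365 / 0.41
R = 427.3 nm


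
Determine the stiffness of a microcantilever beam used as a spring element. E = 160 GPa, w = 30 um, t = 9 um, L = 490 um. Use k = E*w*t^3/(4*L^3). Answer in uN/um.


Step 1: Convert E to consistent units (1 GPa = 1000 uN/um^2).
E = 160 GPa = 160000 uN/um^2
Step 2: Compute t^3 = 9^3 = 729
Step 3: Compute L^3 = 490^3 = 117649000
Step 4: k = 160000 * 30 * 729 / (4 * 117649000)
k = 7.4357 uN/um


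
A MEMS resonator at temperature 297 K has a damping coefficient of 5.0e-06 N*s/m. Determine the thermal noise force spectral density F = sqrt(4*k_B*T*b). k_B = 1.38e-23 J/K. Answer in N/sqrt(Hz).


Step 1: Compute 4 * k_B * T * b
= 4 * 1.38e-23 * 297 * 5.0e-06
= 8.1972e-26 N^2/Hz
Step 2: F_noise = sqrt(8.1972e-26)
F_noise = 2.86e-13 N/sqrt(Hz)


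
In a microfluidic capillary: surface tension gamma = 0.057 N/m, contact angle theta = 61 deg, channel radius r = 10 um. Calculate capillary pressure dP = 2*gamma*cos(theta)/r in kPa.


Step 1: cos(61 deg) = 0.4848
Step 2: Convert r to m: r = 10e-6 m
Step 3: dP = 2 * 0.057 * 0.4848 / 10e-6 = 5526.7 Pa
Step 4: Convert Pa to kPa (divide by 1000).
dP = 5.53 kPa


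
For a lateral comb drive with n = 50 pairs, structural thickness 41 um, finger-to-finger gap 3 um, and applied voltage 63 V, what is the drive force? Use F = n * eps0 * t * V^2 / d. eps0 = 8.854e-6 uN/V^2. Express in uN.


Step 1: Parameters: n=50, eps0=8.854e-6 uN/V^2, t=41 um, V=63 V, d=3 um
Step 2: V^2 = 3969
Step 3: F = 50 * 8.854e-6 * 41 * 3969 / 3
F = 24.013 uN


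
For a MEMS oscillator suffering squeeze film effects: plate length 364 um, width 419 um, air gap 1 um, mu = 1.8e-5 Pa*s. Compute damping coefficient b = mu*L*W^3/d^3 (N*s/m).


Step 1: Convert to SI.
L = 364e-6 m, W = 419e-6 m, d = 1e-6 m
Step 2: W^3 = (419e-6)^3 = 7.36e-11 m^3
Step 3: d^3 = (1e-6)^3 = 1.00e-18 m^3
Step 4: b = 1.8e-5 * 364e-6 * 7.36e-11 / 1.00e-18
b = 4.82e-01 N*s/m


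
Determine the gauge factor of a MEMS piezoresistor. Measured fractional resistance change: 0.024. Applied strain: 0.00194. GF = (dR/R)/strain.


Step 1: Identify values.
dR/R = 0.024, strain = 0.00194
Step 2: GF = (dR/R) / strain = 0.024 / 0.00194
GF = 12.4


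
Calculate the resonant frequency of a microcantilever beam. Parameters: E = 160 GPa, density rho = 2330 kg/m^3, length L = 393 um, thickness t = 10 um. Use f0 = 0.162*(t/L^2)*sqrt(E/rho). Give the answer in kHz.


Step 1: Convert units to SI.
t_SI = 10e-6 m, L_SI = 393e-6 m
Step 2: Calculate sqrt(E/rho).
sqrt(160e9 / 2330) = 8286.71 m/s
Step 3: Compute f0.
f0 = 0.162 * 10e-6 / (393e-6)^2 * 8286.71 = 86918.5 Hz = 86.92 kHz


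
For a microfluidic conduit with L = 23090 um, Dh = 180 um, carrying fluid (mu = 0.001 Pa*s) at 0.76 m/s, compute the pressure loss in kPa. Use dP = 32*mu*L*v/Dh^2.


Step 1: Convert to SI: L = 23090e-6 m, Dh = 180e-6 m
Step 2: dP = 32 * 0.001 * 23090e-6 * 0.76 / (180e-6)^2
Step 3: dP = 17331.75 Pa
Step 4: Convert to kPa: dP = 17.33 kPa


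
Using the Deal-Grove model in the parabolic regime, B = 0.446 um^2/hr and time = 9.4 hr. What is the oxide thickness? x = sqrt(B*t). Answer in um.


Step 1: Compute B*t = 0.446 * 9.4 = 4.1924
Step 2: x = sqrt(4.1924)
x = 2.048 um


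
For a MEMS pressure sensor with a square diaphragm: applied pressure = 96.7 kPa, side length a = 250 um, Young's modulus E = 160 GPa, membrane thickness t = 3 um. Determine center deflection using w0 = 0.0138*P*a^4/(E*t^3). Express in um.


Step 1: Convert pressure to compatible units (E is in GPa, so P in GPa).
P = 96.7 kPa = 96.7e-6 GPa
Step 2: Compute numerator: 0.0138 * P * a^4.
a^4 = 250^4 = 3906250000
numerator = 0.0138 * 96.7e-6 * 3906250000 = 5.212734e+03
Step 3: Compute denominator: E * t^3 = 160 * 3^3 = 4320
Step 4: w0 = numerator / denominator = 5.212734e+03 / 4320 = 1.2067 um


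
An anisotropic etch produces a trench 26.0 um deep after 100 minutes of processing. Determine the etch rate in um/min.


Step 1: Etch rate = depth / time
Step 2: rate = 26.0 / 100
rate = 0.26 um/min


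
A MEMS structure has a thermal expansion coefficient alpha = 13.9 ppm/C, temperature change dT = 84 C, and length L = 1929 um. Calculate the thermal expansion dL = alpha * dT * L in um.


Step 1: Convert CTE: alpha = 13.9 ppm/C = 13.9e-6 /C
Step 2: dL = 13.9e-6 * 84 * 1929
dL = 2.2523 um


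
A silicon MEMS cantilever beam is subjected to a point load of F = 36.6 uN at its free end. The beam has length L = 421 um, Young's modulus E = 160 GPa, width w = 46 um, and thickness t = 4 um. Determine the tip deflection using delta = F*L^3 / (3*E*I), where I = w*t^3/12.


Step 1: Calculate the second moment of area.
I = w * t^3 / 12 = 46 * 4^3 / 12 = 245.3333 um^4
Step 2: Convert E to consistent units (1 GPa = 1000 uN/um^2).
E = 160 GPa = 160000 uN/um^2
Step 3: Calculate tip deflection.
delta = F * L^3 / (3 * E * I)
delta = 36.6 * 421^3 / (3 * 160000 * 245.3333)
delta = 23.1915 um


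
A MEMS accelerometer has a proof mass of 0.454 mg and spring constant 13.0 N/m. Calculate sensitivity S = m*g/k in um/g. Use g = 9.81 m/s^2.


Step 1: Convert mass: m = 0.454 mg = 4.54e-07 kg
Step 2: S = m * g / k = 4.54e-07 * 9.81 / 13.0
Step 3: S = 3.43e-07 m/g
Step 4: Convert to um/g: S = 0.343 um/g


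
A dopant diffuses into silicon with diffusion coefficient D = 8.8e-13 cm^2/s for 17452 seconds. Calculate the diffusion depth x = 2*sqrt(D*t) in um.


Step 1: Compute D*t = 8.8e-13 * 17452 = 1.535776e-08 cm^2
Step 2: sqrt(D*t) = 1.23926e-04 cm
Step 3: x = 2 * 1.23926e-04 cm = 2.47852e-04 cm
Step 4: Convert to um (1 cm = 1e4 um): x = 2.479 um


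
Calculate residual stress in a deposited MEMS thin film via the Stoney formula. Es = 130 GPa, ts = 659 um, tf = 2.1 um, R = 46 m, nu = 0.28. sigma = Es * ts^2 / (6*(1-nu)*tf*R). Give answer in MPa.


Step 1: Compute numerator: Es * ts^2 = 130 * 659^2 = 56456530 (GPa*um^2)
Step 2: Compute denominator (R in um): 6*(1-nu)*tf*R = 6*0.72*2.1*46e6 = 417312000.0 (um^2)
Step 3: sigma (GPa) = 56456530 / 417312000.0 = 1.35286e-01 GPa
Step 4: Convert to MPa (x1000): sigma = 135.3 MPa


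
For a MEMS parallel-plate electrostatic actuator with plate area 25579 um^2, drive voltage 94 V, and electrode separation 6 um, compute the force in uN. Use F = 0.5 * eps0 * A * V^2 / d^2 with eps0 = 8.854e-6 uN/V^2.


Step 1: Identify parameters.
eps0 = 8.854e-6 uN/V^2, A = 25579 um^2, V = 94 V, d = 6 um
Step 2: Compute V^2 = 94^2 = 8836
Step 3: Compute d^2 = 6^2 = 36
Step 4: F = 0.5 * 8.854e-6 * 25579 * 8836 / 36
F = 27.794 uN


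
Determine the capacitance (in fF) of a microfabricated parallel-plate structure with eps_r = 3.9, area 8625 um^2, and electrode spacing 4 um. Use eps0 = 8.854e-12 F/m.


Step 1: Convert area to m^2: A = 8625e-12 m^2
Step 2: Convert gap to m: d = 4e-6 m
Step 3: C = eps0 * eps_r * A / d
C = 8.854e-12 * 3.9 * 8625e-12 / 4e-6
Step 4: Convert to fF (multiply by 1e15).
C = 74.46 fF


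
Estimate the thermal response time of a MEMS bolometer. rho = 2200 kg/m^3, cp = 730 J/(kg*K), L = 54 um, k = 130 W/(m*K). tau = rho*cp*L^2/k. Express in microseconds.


Step 1: Convert L to m: L = 54e-6 m
Step 2: L^2 = (54e-6)^2 = 2.916e-09 m^2
Step 3: tau = 2200 * 730 * 2.916e-09 / 130 = 3.602382e-05 s
Step 4: Convert to microseconds (multiply by 1e6).
tau = 36.024 us


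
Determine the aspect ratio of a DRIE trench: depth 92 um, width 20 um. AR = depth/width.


Step 1: AR = depth / width
Step 2: AR = 92 / 20
AR = 4.6


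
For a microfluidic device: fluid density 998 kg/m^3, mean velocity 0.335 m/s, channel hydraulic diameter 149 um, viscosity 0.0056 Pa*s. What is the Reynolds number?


Step 1: Convert Dh to meters: Dh = 149e-6 m
Step 2: Re = rho * v * Dh / mu
Re = 998 * 0.335 * 149e-6 / 0.0056
Re = 8.896


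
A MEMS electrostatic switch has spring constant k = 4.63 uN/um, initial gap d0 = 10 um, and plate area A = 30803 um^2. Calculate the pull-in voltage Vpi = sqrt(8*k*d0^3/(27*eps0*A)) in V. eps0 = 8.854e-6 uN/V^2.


Step 1: Compute numerator: 8 * k * d0^3 = 8 * 4.63 * 10^3 = 37040.0
Step 2: Compute denominator: 27 * eps0 * A = 27 * 8.854e-6 * 30803 = 7.363704
Step 3: Vpi = sqrt(37040.0 / 7.363704)
Vpi = 70.92 V


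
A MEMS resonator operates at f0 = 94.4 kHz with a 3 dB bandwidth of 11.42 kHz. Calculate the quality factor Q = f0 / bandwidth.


Step 1: Q = f0 / bandwidth
Step 2: Q = 94.4 / 11.42
Q = 8.3


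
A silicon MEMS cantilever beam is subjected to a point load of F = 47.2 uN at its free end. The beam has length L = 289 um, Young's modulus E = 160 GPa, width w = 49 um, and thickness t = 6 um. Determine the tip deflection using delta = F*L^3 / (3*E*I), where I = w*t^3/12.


Step 1: Calculate the second moment of area.
I = w * t^3 / 12 = 49 * 6^3 / 12 = 882.0 um^4
Step 2: Convert E to consistent units (1 GPa = 1000 uN/um^2).
E = 160 GPa = 160000 uN/um^2
Step 3: Calculate tip deflection.
delta = F * L^3 / (3 * E * I)
delta = 47.2 * 289^3 / (3 * 160000 * 882.0)
delta = 2.6911 um


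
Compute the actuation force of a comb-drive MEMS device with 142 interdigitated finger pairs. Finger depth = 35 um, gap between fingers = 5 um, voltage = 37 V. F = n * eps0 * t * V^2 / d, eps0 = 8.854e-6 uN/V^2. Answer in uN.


Step 1: Parameters: n=142, eps0=8.854e-6 uN/V^2, t=35 um, V=37 V, d=5 um
Step 2: V^2 = 1369
Step 3: F = 142 * 8.854e-6 * 35 * 1369 / 5
F = 12.048 uN


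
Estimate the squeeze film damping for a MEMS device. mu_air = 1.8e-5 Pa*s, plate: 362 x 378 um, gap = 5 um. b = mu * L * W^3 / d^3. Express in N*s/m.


Step 1: Convert to SI.
L = 362e-6 m, W = 378e-6 m, d = 5e-6 m
Step 2: W^3 = (378e-6)^3 = 5.40e-11 m^3
Step 3: d^3 = (5e-6)^3 = 1.25e-16 m^3
Step 4: b = 1.8e-5 * 362e-6 * 5.40e-11 / 1.25e-16
b = 2.82e-03 N*s/m


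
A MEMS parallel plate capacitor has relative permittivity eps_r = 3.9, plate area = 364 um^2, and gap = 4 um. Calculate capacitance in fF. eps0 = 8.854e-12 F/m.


Step 1: Convert area to m^2: A = 364e-12 m^2
Step 2: Convert gap to m: d = 4e-6 m
Step 3: C = eps0 * eps_r * A / d
C = 8.854e-12 * 3.9 * 364e-12 / 4e-6
Step 4: Convert to fF (multiply by 1e15).
C = 3.14 fF


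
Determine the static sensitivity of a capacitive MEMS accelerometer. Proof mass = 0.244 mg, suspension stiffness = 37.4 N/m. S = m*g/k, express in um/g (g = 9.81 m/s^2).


Step 1: Convert mass: m = 0.244 mg = 2.44e-07 kg
Step 2: S = m * g / k = 2.44e-07 * 9.81 / 37.4
Step 3: S = 6.40e-08 m/g
Step 4: Convert to um/g: S = 0.064 um/g


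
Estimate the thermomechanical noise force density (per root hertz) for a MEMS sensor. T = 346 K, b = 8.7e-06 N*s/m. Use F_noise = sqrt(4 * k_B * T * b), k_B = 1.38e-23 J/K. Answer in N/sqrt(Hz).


Step 1: Compute 4 * k_B * T * b
= 4 * 1.38e-23 * 346 * 8.7e-06
= 1.6616e-25 N^2/Hz
Step 2: F_noise = sqrt(1.6616e-25)
F_noise = 4.08e-13 N/sqrt(Hz)


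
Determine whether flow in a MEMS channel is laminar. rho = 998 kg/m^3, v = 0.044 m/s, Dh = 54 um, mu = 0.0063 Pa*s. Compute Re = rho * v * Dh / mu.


Step 1: Convert Dh to meters: Dh = 54e-6 m
Step 2: Re = rho * v * Dh / mu
Re = 998 * 0.044 * 54e-6 / 0.0063
Re = 0.376
Since Re = 0.376 is below ~2300, the flow is laminar.


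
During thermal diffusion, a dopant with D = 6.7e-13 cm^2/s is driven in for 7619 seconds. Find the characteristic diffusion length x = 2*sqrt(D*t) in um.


Step 1: Compute D*t = 6.7e-13 * 7619 = 5.10473e-09 cm^2
Step 2: sqrt(D*t) = 7.14474e-05 cm
Step 3: x = 2 * 7.14474e-05 cm = 1.428948e-04 cm
Step 4: Convert to um (1 cm = 1e4 um): x = 1.429 um


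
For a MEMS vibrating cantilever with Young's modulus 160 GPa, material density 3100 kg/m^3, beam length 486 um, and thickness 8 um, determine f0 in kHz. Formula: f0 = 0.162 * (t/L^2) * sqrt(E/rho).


Step 1: Convert units to SI.
t_SI = 8e-6 m, L_SI = 486e-6 m
Step 2: Calculate sqrt(E/rho).
sqrt(160e9 / 3100) = 7184.21 m/s
Step 3: Compute f0.
f0 = 0.162 * 8e-6 / (486e-6)^2 * 7184.21 = 39419.5 Hz = 39.42 kHz


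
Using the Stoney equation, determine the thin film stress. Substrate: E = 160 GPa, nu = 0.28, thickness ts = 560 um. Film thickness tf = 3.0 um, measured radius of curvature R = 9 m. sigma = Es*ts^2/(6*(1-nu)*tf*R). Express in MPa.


Step 1: Compute numerator: Es * ts^2 = 160 * 560^2 = 50176000 (GPa*um^2)
Step 2: Compute denominator (R in um): 6*(1-nu)*tf*R = 6*0.72*3.0*9e6 = 116640000.0 (um^2)
Step 3: sigma (GPa) = 50176000 / 116640000.0 = 4.30178e-01 GPa
Step 4: Convert to MPa (x1000): sigma = 430.2 MPa


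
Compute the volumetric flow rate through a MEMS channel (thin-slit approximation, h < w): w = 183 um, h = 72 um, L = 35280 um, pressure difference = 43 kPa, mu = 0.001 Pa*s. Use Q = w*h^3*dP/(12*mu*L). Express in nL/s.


Step 1: Convert all dimensions to SI (meters).
w = 183e-6 m, h = 72e-6 m, L = 35280e-6 m, dP = 43e3 Pa
Step 2: Q = w * h^3 * dP / (12 * mu * L)
Q = 183e-6 * (72e-6)^3 * 43e3 / (12 * 0.001 * 35280e-6) = 6.93756735e-09 m^3/s
Step 3: Convert Q from m^3/s to nL/s (1 m^3 = 1e12 nL, so multiply by 1e12).
Q = 6937.567 nL/s


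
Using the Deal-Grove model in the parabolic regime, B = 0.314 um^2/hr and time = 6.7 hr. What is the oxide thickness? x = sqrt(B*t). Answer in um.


Step 1: Compute B*t = 0.314 * 6.7 = 2.1038
Step 2: x = sqrt(2.1038)
x = 1.45 um


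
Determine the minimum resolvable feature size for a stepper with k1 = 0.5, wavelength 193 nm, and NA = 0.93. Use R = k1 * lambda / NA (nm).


Step 1: Identify values: k1 = 0.5, lambda = 193 nm, NA = 0.93
Step 2: R = k1 * lambda / NA
R = 0.5 * 193 / 0.93
R = 103.8 nm


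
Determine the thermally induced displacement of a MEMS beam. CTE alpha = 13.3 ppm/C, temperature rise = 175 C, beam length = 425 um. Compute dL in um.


Step 1: Convert CTE: alpha = 13.3 ppm/C = 13.3e-6 /C
Step 2: dL = 13.3e-6 * 175 * 425
dL = 0.9892 um


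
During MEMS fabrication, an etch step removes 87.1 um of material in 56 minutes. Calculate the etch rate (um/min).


Step 1: Etch rate = depth / time
Step 2: rate = 87.1 / 56
rate = 1.555 um/min


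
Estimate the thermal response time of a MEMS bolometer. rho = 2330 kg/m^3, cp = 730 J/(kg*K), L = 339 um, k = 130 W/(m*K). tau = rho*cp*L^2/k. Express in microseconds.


Step 1: Convert L to m: L = 339e-6 m
Step 2: L^2 = (339e-6)^2 = 1.14921e-07 m^2
Step 3: tau = 2330 * 730 * 1.14921e-07 / 130 = 1.50360868e-03 s
Step 4: Convert to microseconds (multiply by 1e6).
tau = 1503.609 us


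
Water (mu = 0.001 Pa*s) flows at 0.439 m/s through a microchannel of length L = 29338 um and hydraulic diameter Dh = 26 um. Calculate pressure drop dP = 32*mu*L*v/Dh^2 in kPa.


Step 1: Convert to SI: L = 29338e-6 m, Dh = 26e-6 m
Step 2: dP = 32 * 0.001 * 29338e-6 * 0.439 / (26e-6)^2
Step 3: dP = 609674.89 Pa
Step 4: Convert to kPa: dP = 609.67 kPa


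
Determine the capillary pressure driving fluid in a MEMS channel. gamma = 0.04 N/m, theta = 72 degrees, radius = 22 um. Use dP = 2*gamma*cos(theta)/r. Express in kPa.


Step 1: cos(72 deg) = 0.309
Step 2: Convert r to m: r = 22e-6 m
Step 3: dP = 2 * 0.04 * 0.309 / 22e-6 = 1123.6 Pa
Step 4: Convert Pa to kPa (divide by 1000).
dP = 1.12 kPa


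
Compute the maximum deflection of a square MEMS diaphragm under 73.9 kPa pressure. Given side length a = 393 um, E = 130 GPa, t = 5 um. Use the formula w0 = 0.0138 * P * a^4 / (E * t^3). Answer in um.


Step 1: Convert pressure to compatible units (E is in GPa, so P in GPa).
P = 73.9 kPa = 73.9e-6 GPa
Step 2: Compute numerator: 0.0138 * P * a^4.
a^4 = 393^4 = 23854493601
numerator = 0.0138 * 73.9e-6 * 23854493601 = 2.432729e+04
Step 3: Compute denominator: E * t^3 = 130 * 5^3 = 16250
Step 4: w0 = numerator / denominator = 2.432729e+04 / 16250 = 1.4971 um


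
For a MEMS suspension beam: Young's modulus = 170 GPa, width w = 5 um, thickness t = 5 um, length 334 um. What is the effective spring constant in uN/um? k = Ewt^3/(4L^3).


Step 1: Convert E to consistent units (1 GPa = 1000 uN/um^2).
E = 170 GPa = 170000 uN/um^2
Step 2: Compute t^3 = 5^3 = 125
Step 3: Compute L^3 = 334^3 = 37259704
Step 4: k = 170000 * 5 * 125 / (4 * 37259704)
k = 0.7129 uN/um


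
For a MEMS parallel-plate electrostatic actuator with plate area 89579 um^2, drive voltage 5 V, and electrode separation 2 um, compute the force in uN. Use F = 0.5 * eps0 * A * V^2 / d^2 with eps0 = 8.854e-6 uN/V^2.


Step 1: Identify parameters.
eps0 = 8.854e-6 uN/V^2, A = 89579 um^2, V = 5 V, d = 2 um
Step 2: Compute V^2 = 5^2 = 25
Step 3: Compute d^2 = 2^2 = 4
Step 4: F = 0.5 * 8.854e-6 * 89579 * 25 / 4
F = 2.479 uN


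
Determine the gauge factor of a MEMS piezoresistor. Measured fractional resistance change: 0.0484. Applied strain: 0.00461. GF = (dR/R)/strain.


Step 1: Identify values.
dR/R = 0.0484, strain = 0.00461
Step 2: GF = (dR/R) / strain = 0.0484 / 0.00461
GF = 10.5


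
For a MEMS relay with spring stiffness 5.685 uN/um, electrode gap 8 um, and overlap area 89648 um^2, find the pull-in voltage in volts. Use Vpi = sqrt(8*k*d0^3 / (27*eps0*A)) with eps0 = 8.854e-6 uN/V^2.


Step 1: Compute numerator: 8 * k * d0^3 = 8 * 5.685 * 8^3 = 23285.76
Step 2: Compute denominator: 27 * eps0 * A = 27 * 8.854e-6 * 89648 = 21.431072
Step 3: Vpi = sqrt(23285.76 / 21.431072)
Vpi = 32.96 V


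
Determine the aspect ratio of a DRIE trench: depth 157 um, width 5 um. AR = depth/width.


Step 1: AR = depth / width
Step 2: AR = 157 / 5
AR = 31.4


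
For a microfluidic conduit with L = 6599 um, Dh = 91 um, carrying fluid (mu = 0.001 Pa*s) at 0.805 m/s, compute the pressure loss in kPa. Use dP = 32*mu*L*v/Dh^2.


Step 1: Convert to SI: L = 6599e-6 m, Dh = 91e-6 m
Step 2: dP = 32 * 0.001 * 6599e-6 * 0.805 / (91e-6)^2
Step 3: dP = 20527.74 Pa
Step 4: Convert to kPa: dP = 20.53 kPa


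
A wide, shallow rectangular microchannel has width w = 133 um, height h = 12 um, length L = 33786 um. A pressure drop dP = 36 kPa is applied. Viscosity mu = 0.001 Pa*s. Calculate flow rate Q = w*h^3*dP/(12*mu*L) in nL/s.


Step 1: Convert all dimensions to SI (meters).
w = 133e-6 m, h = 12e-6 m, L = 33786e-6 m, dP = 36e3 Pa
Step 2: Q = w * h^3 * dP / (12 * mu * L)
Q = 133e-6 * (12e-6)^3 * 36e3 / (12 * 0.001 * 33786e-6) = 2.040703e-11 m^3/s
Step 3: Convert Q from m^3/s to nL/s (1 m^3 = 1e12 nL, so multiply by 1e12).
Q = 20.407 nL/s


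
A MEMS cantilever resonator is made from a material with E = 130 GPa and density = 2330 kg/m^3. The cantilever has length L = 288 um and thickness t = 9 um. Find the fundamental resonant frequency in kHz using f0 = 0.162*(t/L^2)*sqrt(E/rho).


Step 1: Convert units to SI.
t_SI = 9e-6 m, L_SI = 288e-6 m
Step 2: Calculate sqrt(E/rho).
sqrt(130e9 / 2330) = 7469.54 m/s
Step 3: Compute f0.
f0 = 0.162 * 9e-6 / (288e-6)^2 * 7469.54 = 131300.5 Hz = 131.3 kHz


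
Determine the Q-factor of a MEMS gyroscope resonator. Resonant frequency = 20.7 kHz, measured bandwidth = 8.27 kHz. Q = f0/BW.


Step 1: Q = f0 / bandwidth
Step 2: Q = 20.7 / 8.27
Q = 2.5


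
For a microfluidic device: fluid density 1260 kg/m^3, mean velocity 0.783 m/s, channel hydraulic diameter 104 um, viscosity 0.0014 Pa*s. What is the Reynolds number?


Step 1: Convert Dh to meters: Dh = 104e-6 m
Step 2: Re = rho * v * Dh / mu
Re = 1260 * 0.783 * 104e-6 / 0.0014
Re = 73.289


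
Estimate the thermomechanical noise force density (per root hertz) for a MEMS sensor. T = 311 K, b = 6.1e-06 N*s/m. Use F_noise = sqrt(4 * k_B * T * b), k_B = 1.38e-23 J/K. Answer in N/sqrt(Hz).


Step 1: Compute 4 * k_B * T * b
= 4 * 1.38e-23 * 311 * 6.1e-06
= 1.0472e-25 N^2/Hz
Step 2: F_noise = sqrt(1.0472e-25)
F_noise = 3.24e-13 N/sqrt(Hz)


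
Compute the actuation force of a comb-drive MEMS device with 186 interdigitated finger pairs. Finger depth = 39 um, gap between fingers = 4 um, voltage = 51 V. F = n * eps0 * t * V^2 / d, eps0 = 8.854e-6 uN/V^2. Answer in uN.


Step 1: Parameters: n=186, eps0=8.854e-6 uN/V^2, t=39 um, V=51 V, d=4 um
Step 2: V^2 = 2601
Step 3: F = 186 * 8.854e-6 * 39 * 2601 / 4
F = 41.764 uN


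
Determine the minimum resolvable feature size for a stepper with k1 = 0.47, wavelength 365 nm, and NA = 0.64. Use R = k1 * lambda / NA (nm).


Step 1: Identify values: k1 = 0.47, lambda = 365 nm, NA = 0.64
Step 2: R = k1 * lambda / NA
R = 0.47 * 365 / 0.64
R = 268.0 nm


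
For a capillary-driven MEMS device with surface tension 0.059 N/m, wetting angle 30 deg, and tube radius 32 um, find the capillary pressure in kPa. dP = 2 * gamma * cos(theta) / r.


Step 1: cos(30 deg) = 0.866
Step 2: Convert r to m: r = 32e-6 m
Step 3: dP = 2 * 0.059 * 0.866 / 32e-6 = 3193.4 Pa
Step 4: Convert Pa to kPa (divide by 1000).
dP = 3.19 kPa


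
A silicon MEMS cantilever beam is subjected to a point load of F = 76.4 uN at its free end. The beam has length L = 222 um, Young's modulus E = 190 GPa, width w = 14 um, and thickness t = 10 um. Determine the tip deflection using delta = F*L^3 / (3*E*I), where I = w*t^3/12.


Step 1: Calculate the second moment of area.
I = w * t^3 / 12 = 14 * 10^3 / 12 = 1166.6667 um^4
Step 2: Convert E to consistent units (1 GPa = 1000 uN/um^2).
E = 190 GPa = 190000 uN/um^2
Step 3: Calculate tip deflection.
delta = F * L^3 / (3 * E * I)
delta = 76.4 * 222^3 / (3 * 190000 * 1166.6667)
delta = 1.257 um
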